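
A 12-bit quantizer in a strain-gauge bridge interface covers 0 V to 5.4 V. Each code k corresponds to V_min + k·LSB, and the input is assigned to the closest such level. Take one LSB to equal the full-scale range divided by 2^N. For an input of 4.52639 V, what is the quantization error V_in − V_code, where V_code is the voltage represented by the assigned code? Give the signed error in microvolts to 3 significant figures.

+462 µV

Range is 5.4 V. LSB = 5.4 V / 2^12 ≈ 1.318 mV.
(4.52639 − (0)) / LSB = 4.52639 × 4096/5.4 = 3433.3506. Nearest integer: k = 3433.
V_code = V_min + k × range/2^12 = 0 + 3433 × 5.4/4096 = 4.525927734 V.
V_in − V_code = 4.52639 − (4.525927734) = +462 µV.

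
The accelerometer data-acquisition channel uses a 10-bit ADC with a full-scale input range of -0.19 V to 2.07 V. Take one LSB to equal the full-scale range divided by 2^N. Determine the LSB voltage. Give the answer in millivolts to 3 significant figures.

Full-scale range = 2.07 V − (-0.19 V) = 2.26 V.
2^10 = 1024 levels.
LSB = 2.26 V / 2^10 = 2.21 mV.

2.21 mV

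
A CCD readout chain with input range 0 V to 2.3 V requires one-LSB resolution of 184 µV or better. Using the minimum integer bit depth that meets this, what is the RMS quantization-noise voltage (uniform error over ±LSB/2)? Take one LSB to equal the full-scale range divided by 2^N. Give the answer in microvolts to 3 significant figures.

40.5 µV

Range is 2.3 V.
2.3 V / 184 µV = 12500. Since 2^13 = 8192 and 2^14 = 16384, N = 14.
LSB = 2.3 V ÷ 2^14 = 2.3/16384 V = 140.38 µV.
RMS noise = LSB/√12 = 40.5 µV.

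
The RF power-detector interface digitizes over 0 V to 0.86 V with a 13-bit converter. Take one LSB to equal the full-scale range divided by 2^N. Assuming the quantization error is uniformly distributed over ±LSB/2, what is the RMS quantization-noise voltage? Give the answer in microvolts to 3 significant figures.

30.3 µV

Full-scale range = 0.86 V.
LSB = 0.86 V / 2^13 = 104.98 µV.
σ_q = LSB/√12 = 104.98 µV/3.4641 = 30.3 µV.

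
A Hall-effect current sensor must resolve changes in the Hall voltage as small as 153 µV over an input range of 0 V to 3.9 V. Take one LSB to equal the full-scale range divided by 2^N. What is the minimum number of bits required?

Span = 3.9 V.
Need 2^N ≥ 3.9 V / 153 µV = 25490 → N_min = 15.

15 bits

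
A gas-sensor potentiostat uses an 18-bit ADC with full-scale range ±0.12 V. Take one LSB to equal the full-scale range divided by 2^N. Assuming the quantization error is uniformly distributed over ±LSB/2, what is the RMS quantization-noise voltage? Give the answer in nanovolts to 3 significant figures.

Span: 0.12 V − (-0.12 V) = 0.24 V.
Step size = 0.24/262144 V = 0.91553 µV.
σ_q = LSB/√12 = 0.91553 µV/3.4641 = 264 nV.

264 nV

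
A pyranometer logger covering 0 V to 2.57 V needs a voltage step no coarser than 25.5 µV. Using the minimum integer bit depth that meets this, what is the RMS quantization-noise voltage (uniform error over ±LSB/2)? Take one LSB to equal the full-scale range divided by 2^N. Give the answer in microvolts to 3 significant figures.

Full-scale range = 2.57 V.
Levels needed ≥ 2.57/25.5 µV = 100800. 2^17 = 131072 suffices, so N_min = 17.
LSB = 2.57 V ÷ 2^17 = 2.57/131072 V = 19.608 µV.
V_rms = LSB/√12 = 5.66 µV.

5.66 µV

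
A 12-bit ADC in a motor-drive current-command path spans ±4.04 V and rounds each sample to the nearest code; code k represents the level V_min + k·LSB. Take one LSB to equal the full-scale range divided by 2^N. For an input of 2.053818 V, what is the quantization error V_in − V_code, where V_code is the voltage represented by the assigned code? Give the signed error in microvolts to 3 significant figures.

The full-scale span is 4.04 − (-4.04) = 8.08 V. LSB = 8.08 V / 2^12 ≈ 1.973 mV.
(2.053818 − (-4.04)) / LSB = 6.093818 × 4096/8.08 = 3089.1434. Nearest integer: k = 3089.
V_code = V_min + k × range/2^12 = -4.04 + 3089 × 8.08/4096 = 2.053535156 V.
Error = V_in − V_code = 2.053818 − (2.053535156) = +283 µV.

+283 µV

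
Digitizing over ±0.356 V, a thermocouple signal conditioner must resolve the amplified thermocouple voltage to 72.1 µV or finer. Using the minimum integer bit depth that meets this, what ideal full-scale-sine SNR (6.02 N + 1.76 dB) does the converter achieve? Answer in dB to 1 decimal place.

Range = 0.356 − (-0.356) = 0.712 V.
Required number of levels: 0.712/72.1 µV = 9875.2; smallest N with 2^N ≥ that is 14.
Ideal SNR at N = 14: 6.02·14 + 1.76 = 86.0 dB.

86.0 dB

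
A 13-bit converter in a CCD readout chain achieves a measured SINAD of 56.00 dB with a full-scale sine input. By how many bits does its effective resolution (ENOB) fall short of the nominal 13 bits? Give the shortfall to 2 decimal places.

3.99 bits

N_eff = (56.00 − 1.76)/6.02 = 9.0100 bits.
13 − 9.0100 = 3.99 bits below nominal.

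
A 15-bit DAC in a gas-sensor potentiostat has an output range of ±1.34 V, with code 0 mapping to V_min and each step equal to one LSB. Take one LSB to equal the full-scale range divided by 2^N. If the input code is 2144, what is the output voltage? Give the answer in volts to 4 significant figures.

The full-scale span is 1.34 − (-1.34) = 2.68 V. LSB = 2.68 V / 2^15.
Output = V_min + (2144/32768) × range = -1.34 + 0.0654297 × 2.68 V
      = -1.34 V + 0.175352 V = -1.16465 V.

-1.165 V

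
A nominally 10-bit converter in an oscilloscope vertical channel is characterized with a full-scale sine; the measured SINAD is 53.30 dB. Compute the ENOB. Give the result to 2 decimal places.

8.56 bits

ENOB = (SINAD − 1.76) / 6.02 = (53.30 − 1.76) / 6.02 = 51.54 / 6.02 = 8.5615.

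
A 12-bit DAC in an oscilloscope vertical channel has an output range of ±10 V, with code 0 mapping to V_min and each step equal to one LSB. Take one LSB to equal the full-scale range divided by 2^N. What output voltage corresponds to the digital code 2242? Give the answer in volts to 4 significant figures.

Range = 10 − (-10) = 20 V. LSB = 20 V / 2^12.
V_out = -10 + 2242 × (20/4096) V
      = -10 + 10.9473 = 0.947266 V.

0.9473 V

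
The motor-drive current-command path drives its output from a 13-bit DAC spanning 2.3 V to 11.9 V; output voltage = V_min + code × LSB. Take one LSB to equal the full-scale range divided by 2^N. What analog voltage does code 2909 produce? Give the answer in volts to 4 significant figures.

5.709 V

Span: 11.9 V − (2.3 V) = 9.6 V. LSB = 9.6 V / 2^13.
Output = V_min + (2909/8192) × range = 2.3 + 0.355103 × 9.6 V
      = 2.3 V + 3.40898 V = 5.70898 V.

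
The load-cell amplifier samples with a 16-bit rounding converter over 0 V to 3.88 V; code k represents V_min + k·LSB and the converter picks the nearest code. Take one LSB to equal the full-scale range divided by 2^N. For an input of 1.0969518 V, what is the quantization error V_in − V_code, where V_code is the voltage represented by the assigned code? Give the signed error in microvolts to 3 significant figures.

Span = 3.88 V. LSB = 3.88 V / 2^16 ≈ 59.20 µV.
(V_in − V_min)/LSB = (1.0969518 − (0)) × 65536/3.88 = 18528.3075 → nearest code k = 18528.
V_code = V_min + k × range/2^16 = 0 + 18528 × 3.88/65536 = 1.0969335938 V.
e = 1.0969518 − (1.0969335938) = +18.2 µV.

+18.2 µV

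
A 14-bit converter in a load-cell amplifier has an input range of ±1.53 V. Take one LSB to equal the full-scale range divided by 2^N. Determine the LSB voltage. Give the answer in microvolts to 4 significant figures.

186.8 µV

The full-scale span is 1.53 − (-1.53) = 3.06 V.
2^14 = 16384 levels.
LSB = 3.06 V ÷ 2^14 = 3.06/16384 V = 186.8 µV.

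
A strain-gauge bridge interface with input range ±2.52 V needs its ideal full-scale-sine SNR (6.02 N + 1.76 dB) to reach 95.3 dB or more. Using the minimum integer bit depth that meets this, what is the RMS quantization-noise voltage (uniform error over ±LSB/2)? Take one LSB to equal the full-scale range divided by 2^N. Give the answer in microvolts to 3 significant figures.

22.2 µV

The full-scale span is 2.52 − (-2.52) = 5.04 V.
Required N = ⌈(95.3 − 1.76)/6.02⌉ = ⌈15.538⌉ = 16.
LSB = 5.04 V / 2^16 = 76.904 µV.
RMS noise = LSB/√12 = 22.2 µV.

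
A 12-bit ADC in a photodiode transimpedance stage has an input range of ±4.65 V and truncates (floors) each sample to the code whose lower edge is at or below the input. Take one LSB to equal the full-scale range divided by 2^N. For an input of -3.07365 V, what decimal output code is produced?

Range = 4.65 − (-4.65) = 9.3 V. LSB = 9.3 V / 2^12 ≈ 2.271 mV.
code = ⌊(V_in − V_min)/LSB⌋ = ⌊(V_in − V_min) × 2^12 / range⌋
     = ⌊(-3.07365 − (-4.65)) × 4096 / 9.3⌋ = ⌊1.57635 × 4096/9.3⌋
     = ⌊694.272⌋ = 694.

694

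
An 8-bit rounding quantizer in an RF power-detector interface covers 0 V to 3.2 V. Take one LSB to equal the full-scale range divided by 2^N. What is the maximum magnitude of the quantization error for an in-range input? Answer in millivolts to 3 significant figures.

6.25 mV

Full-scale range = 3.2 V.
Step size = 3.2/256 V = 12.500 mV.
|e|_max = LSB/2 = 6.25 mV.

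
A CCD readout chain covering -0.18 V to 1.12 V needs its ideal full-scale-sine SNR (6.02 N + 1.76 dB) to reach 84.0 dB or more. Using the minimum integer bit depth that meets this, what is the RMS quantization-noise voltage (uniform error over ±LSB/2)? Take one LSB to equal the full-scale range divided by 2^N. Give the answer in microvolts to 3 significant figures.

22.9 µV

Span: 1.12 V − (-0.18 V) = 1.3 V.
Solving 6.02 N ≥ 84.0 − 1.76: N ≥ 13.661. Round up → N = 14.
Step size = 1.3/16384 V = 79.346 µV.
RMS noise = LSB/√12 = 22.9 µV.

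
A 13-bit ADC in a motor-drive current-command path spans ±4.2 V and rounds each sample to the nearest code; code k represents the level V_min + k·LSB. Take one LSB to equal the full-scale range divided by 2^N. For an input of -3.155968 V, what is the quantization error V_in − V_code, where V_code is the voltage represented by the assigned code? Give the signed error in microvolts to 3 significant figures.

Full-scale range = 4.2 V − (-4.2 V) = 8.4 V. LSB = 8.4 V / 2^13 ≈ 1.025 mV.
(V_in − V_min)/LSB = (-3.155968 − (-4.2)) × 8192/8.4 = 1018.1798 → nearest code k = 1018.
Reconstructed level: -4.2 + 1018 × 8.4/8192 V = -3.156152344 V.
V_in − V_code = -3.155968 − (-3.156152344) = +184 µV.

+184 µV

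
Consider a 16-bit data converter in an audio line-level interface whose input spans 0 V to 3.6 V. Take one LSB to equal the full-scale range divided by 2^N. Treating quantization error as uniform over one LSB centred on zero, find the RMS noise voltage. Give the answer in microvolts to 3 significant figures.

Span = 3.6 V.
One LSB is 3.6 V / 65536 = 54.932 µV.
For a uniform distribution on [−LSB/2, +LSB/2], V_rms = LSB/√12 = 54.932 µV/3.4641 = 15.9 µV.

15.9 µV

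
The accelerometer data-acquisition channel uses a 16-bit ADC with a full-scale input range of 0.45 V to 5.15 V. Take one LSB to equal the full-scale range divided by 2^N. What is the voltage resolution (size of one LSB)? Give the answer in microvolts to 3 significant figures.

71.7 µV

Span: 5.15 V − (0.45 V) = 4.7 V.
There are 2^16 = 65536 steps.
One LSB is 4.7 V / 65536 = 71.7 µV.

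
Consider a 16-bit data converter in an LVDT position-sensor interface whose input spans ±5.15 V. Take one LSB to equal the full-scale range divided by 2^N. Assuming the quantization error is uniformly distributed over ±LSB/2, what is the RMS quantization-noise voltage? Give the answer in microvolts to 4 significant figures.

45.37 µV

The full-scale span is 5.15 − (-5.15) = 10.3 V.
LSB = 10.3 V / 2^16 = 157.166 µV.
RMS of a uniform error over width LSB is LSB/√12 = 45.37 µV.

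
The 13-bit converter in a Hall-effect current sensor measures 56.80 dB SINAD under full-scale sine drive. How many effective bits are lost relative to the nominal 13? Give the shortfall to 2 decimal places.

3.86 bits

N_eff = (56.80 − 1.76)/6.02 = 9.1429 bits.
Shortfall = 13 − 9.1429 = 3.8571 bits.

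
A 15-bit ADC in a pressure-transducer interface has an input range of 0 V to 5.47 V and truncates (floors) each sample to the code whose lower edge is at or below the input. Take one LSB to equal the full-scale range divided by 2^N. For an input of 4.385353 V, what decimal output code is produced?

Span = 5.47 V. LSB = 5.47 V / 2^15 ≈ 166.9 µV.
code = ⌊(V_in − V_min)/LSB⌋ = ⌊(V_in − V_min) × 2^15 / range⌋
     = ⌊(4.385353 − (0)) × 32768 / 5.47⌋ = ⌊4.385353 × 32768/5.47⌋
     = ⌊26270.429⌋ = 26270.

26270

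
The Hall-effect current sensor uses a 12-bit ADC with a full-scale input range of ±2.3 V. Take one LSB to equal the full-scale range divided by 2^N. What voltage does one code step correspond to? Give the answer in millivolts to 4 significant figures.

1.123 mV

Full-scale range = 2.3 V − (-2.3 V) = 4.6 V.
Number of codes = 2^12 = 4096.
One LSB is 4.6 V / 4096 = 1.123 mV.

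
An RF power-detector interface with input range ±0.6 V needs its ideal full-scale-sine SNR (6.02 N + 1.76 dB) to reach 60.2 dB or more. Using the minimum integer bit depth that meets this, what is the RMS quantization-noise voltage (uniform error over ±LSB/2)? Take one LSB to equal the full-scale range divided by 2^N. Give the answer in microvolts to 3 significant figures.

Span: 0.6 V − (-0.6 V) = 1.2 V.
6.02 N + 1.76 ≥ 60.2 gives N ≥ 9.708, so the minimum integer is 10.
LSB = 1.2 V ÷ 2^10 = 1.2/1024 V = 1.1719 mV.
RMS noise = LSB/√12 = 338 µV.

338 µV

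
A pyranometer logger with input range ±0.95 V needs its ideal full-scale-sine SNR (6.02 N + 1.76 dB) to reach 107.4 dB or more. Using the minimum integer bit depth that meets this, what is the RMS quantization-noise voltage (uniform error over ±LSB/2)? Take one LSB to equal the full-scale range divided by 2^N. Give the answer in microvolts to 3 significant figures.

2.09 µV

Range = 0.95 − (-0.95) = 1.9 V.
Solving 6.02 N ≥ 107.4 − 1.76: N ≥ 17.548. Round up → N = 18.
Step size = 1.9/262144 V = 7.2479 µV.
σ_q = LSB/√12 = 7.2479 µV/3.4641 = 2.09 µV.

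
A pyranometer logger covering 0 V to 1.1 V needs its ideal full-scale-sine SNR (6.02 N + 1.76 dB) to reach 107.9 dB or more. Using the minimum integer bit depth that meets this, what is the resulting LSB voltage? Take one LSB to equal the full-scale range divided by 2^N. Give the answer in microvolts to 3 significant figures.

V_FS = 1.1 V.
N ≥ (107.9 − 1.76)/6.02 = 17.631 → N_min = 18.
LSB = 1.1 V / 2^18 = 4.20 µV.

4.20 µV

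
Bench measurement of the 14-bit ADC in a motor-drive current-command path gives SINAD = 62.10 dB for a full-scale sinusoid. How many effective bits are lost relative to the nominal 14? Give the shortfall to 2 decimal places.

3.98 bits

N_eff = (62.10 − 1.76)/6.02 = 10.0233 bits.
Lost resolution: 14 − 10.0233 = 3.9767 bits.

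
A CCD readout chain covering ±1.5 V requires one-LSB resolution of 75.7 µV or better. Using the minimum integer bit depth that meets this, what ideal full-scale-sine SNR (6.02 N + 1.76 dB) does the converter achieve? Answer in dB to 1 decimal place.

98.1 dB

Full-scale range = 1.5 V − (-1.5 V) = 3 V.
Levels needed ≥ 3/75.7 µV = 39630. 2^16 = 65536 suffices, so N_min = 16.
Ideal SNR at N = 16: 6.02·16 + 1.76 = 98.1 dB.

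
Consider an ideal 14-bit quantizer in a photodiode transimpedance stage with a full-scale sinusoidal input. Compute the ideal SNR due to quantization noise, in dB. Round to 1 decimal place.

Ideal quantization SNR: 6.02 × 14 + 1.76 dB = 86.0 dB.

86.0 dB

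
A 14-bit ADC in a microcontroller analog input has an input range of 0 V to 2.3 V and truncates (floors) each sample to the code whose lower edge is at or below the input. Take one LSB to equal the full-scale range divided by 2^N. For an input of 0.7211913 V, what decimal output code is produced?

Span = 2.3 V. LSB = 2.3 V / 2^14 ≈ 140.4 µV.
code = ⌊(V_in − V_min)/LSB⌋ = ⌊(V_in − V_min) × 2^14 / range⌋
     = ⌊(0.7211913 − (0)) × 16384 / 2.3⌋ = ⌊0.7211913 × 16384/2.3⌋
     = ⌊5137.391⌋ = 5137.

5137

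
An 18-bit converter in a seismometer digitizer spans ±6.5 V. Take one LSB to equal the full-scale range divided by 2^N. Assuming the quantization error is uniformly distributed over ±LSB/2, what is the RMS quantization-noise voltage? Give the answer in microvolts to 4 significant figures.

14.32 µV

Full-scale range = 6.5 V − (-6.5 V) = 13 V.
LSB = 13 V / 2^18 = 49.5911 µV.
For a uniform distribution on [−LSB/2, +LSB/2], V_rms = LSB/√12 = 49.5911 µV/3.4641 = 14.32 µV.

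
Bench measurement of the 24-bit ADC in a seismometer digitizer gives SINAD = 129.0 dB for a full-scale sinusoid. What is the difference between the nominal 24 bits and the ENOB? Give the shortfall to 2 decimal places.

N_eff = (129.0 − 1.76)/6.02 = 21.1362 bits.
24 − 21.1362 = 2.86 bits below nominal.

2.86 bits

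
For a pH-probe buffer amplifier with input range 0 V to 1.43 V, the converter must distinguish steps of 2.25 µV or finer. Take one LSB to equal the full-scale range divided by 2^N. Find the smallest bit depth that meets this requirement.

Full-scale range = 1.43 V.
1.43 V / 2.25 µV = 635600. Since 2^19 = 524288 and 2^20 = 1048576, N = 20.

20 bits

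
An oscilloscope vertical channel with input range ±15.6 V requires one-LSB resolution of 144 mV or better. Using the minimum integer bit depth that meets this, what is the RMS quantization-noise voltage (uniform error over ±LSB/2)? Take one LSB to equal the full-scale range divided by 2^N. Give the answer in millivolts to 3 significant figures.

35.2 mV

The full-scale span is 15.6 − (-15.6) = 31.2 V.
Required number of levels: 31.2/144 mV = 216.67; smallest N with 2^N ≥ that is 8.
LSB = 31.2 V ÷ 2^8 = 31.2/256 V = 121.88 mV.
V_rms = LSB/√12 = 35.2 mV.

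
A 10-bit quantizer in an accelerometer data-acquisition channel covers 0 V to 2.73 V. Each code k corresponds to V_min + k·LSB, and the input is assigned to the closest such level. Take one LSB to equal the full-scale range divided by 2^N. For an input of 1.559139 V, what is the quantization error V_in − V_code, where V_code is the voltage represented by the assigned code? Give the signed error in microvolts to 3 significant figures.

V_FS = 2.73 V. LSB = 2.73 V / 2^10 ≈ 2.666 mV.
(1.559139 − (0)) / LSB = 1.559139 × 1024/2.73 = 584.8199. Nearest integer: k = 585.
V_code = 0 + (585/1024) × 2.73 = 1.559619141 V.
e = 1.559139 − (1.559619141) = −480 µV.

−480 µV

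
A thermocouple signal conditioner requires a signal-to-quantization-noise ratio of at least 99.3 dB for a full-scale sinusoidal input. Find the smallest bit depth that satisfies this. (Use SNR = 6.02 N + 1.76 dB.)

N ≥ (99.3 − 1.76)/6.02 = 16.203 → N_min = 17.

17 bits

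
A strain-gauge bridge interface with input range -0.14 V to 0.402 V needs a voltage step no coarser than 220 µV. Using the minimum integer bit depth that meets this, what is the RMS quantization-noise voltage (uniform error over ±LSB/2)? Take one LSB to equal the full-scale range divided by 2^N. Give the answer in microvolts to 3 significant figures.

38.2 µV

Span: 0.402 V − (-0.14 V) = 0.542 V.
Levels needed ≥ 0.542/220 µV = 2464. 2^12 = 4096 suffices, so N_min = 12.
LSB = 0.542 V / 2^12 = 132.32 µV.
RMS noise = LSB/√12 = 38.2 µV.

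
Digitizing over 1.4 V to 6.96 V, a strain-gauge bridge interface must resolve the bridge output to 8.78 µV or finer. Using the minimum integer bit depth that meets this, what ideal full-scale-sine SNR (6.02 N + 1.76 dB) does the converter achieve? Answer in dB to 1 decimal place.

Span: 6.96 V − (1.4 V) = 5.56 V.
Levels needed ≥ 5.56/8.78 µV = 633300. 2^20 = 1048576 suffices, so N_min = 20.
SNR = 6.02 × 20 + 1.76 = 122.16 dB.

122.2 dB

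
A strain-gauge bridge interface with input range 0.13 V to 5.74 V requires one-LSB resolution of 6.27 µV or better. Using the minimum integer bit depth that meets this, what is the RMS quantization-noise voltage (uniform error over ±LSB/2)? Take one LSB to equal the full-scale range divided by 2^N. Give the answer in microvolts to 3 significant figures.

1.54 µV

Span: 5.74 V − (0.13 V) = 5.61 V.
Levels needed ≥ 5.61/6.27 µV = 894700. 2^20 = 1048576 suffices, so N_min = 20.
One LSB is 5.61 V / 1048576 = 5.3501 µV.
RMS noise = LSB/√12 = 1.54 µV.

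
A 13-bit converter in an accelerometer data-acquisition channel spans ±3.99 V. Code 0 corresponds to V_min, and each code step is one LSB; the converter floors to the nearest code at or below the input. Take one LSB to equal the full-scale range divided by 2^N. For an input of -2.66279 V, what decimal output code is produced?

Range = 3.99 − (-3.99) = 7.98 V. LSB = 7.98 V / 2^13 ≈ 0.9741 mV.
(V_in − V_min) × 2^13/range = (-2.66279 − (-3.99)) × 8192/7.98 = 1362.469.
Floor → code = 1362.

1362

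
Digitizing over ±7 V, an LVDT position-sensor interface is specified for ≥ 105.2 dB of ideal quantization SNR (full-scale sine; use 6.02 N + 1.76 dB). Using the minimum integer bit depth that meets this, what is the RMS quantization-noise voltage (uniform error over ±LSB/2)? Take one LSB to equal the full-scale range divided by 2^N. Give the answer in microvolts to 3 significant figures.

Span: 7 V − (-7 V) = 14 V.
Required N = ⌈(105.2 − 1.76)/6.02⌉ = ⌈17.183⌉ = 18.
One LSB is 14 V / 262144 = 53.406 µV.
RMS noise = LSB/√12 = 15.4 µV.

15.4 µV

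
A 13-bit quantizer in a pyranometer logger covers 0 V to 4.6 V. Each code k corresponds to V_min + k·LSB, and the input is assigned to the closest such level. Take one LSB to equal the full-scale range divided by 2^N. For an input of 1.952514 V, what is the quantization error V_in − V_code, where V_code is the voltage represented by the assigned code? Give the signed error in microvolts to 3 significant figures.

+97.0 µV

Full-scale range = 4.6 V. LSB = 4.6 V / 2^13 ≈ 0.5615 mV.
(V_in − V_min)/LSB = (1.952514 − (0)) × 8192/4.6 = 3477.1728 → nearest code k = 3477.
V_code = 0 + (3477/8192) × 4.6 = 1.952416992 V.
V_in − V_code = 1.952514 − (1.952416992) = +97.0 µV.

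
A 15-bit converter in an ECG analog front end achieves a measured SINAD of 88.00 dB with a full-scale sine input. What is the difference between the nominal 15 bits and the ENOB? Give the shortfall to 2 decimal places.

Effective bits = (88.00 − 1.76)/6.02 = 14.3256.
Lost resolution: 15 − 14.3256 = 0.6744 bits.

0.67 bits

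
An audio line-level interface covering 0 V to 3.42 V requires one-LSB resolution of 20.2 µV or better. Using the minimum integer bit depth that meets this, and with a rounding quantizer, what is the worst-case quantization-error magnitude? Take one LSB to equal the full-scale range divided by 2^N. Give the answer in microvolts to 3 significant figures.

Range is 3.42 V.
Required number of levels: 3.42/20.2 µV = 169310; smallest N with 2^N ≥ that is 18.
LSB = 3.42 V ÷ 2^18 = 3.42/262144 V = 13.046 µV.
|e|_max = LSB/2 = 6.52 µV.

6.52 µV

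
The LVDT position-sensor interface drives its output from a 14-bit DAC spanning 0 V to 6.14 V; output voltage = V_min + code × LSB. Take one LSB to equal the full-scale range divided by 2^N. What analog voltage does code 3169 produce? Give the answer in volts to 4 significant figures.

1.188 V

V_FS = 6.14 V. LSB = 6.14 V / 2^14.
Output = V_min + (3169/16384) × range = 0 + 0.193420 × 6.14 V
      = 0 + 1.18760 = 1.18760 V.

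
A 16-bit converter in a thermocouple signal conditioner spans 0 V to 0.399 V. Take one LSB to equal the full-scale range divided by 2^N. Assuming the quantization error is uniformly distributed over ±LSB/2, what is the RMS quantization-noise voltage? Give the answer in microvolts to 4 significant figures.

1.758 µV

Full-scale range = 0.399 V.
One LSB is 0.399 V / 65536 = 6.08826 µV.
σ_q = LSB/√12 = 6.08826 µV/3.4641 = 1.758 µV.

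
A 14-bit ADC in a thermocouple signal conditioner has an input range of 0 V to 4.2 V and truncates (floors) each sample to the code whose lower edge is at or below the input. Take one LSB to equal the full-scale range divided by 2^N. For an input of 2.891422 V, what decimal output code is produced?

V_FS = 4.2 V. LSB = 4.2 V / 2^14 ≈ 256.3 µV.
(V_in − V_min) × 2^14/range = (2.891422 − (0)) × 16384/4.2 = 11279.300.
Floor → code = 11279.

11279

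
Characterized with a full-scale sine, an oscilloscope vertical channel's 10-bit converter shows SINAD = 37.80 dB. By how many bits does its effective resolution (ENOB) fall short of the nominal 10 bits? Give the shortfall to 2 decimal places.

ENOB = (SINAD − 1.76)/6.02 = (37.80 − 1.76)/6.02 = 5.9867 bits.
Lost resolution: 10 − 5.9867 = 4.0133 bits.

4.01 bits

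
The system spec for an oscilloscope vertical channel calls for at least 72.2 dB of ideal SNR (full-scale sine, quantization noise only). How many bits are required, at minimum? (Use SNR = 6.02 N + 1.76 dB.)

6.02 N + 1.76 ≥ 72.2 gives N ≥ 11.701, so the minimum integer is 12.

12 bits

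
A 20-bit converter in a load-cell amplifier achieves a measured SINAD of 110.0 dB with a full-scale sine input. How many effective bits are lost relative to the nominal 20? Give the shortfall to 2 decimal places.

2.02 bits

N_eff = (110.0 − 1.76)/6.02 = 17.9801 bits.
20 − 17.9801 = 2.02 bits below nominal.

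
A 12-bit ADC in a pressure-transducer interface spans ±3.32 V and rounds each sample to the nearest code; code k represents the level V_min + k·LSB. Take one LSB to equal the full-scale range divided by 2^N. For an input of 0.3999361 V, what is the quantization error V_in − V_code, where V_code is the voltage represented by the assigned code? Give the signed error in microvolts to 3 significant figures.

−474 µV

Span: 3.32 V − (-3.32 V) = 6.64 V. LSB = 6.64 V / 2^12 ≈ 1.621 mV.
Position in LSBs: (0.3999361 − (-3.32)) × 4096/6.64 = 2294.7076; rounding gives k = 2295.
V_code = -3.32 + (2295/4096) × 6.64 = 0.4004101563 V.
e = 0.3999361 − (0.4004101563) = −474 µV.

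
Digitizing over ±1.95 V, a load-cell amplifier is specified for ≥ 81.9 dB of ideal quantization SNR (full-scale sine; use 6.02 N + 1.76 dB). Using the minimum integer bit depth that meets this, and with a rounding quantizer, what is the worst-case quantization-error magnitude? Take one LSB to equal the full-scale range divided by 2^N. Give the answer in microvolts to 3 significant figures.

Range = 1.95 − (-1.95) = 3.9 V.
N ≥ (81.9 − 1.76)/6.02 = 13.312 → N_min = 14.
Step size = 3.9/16384 V = 238.04 µV.
Half an LSB is 119 µV.

119 µV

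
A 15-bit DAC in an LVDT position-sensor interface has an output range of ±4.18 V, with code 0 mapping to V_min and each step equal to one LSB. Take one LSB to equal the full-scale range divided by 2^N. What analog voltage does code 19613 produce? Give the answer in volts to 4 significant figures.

Range = 4.18 − (-4.18) = 8.36 V. LSB = 8.36 V / 2^15.
Output = V_min + (19613/32768) × range = -4.18 + 0.598541 × 8.36 V
      = -4.18 + 5.00380 = 0.823805 V.

0.8238 V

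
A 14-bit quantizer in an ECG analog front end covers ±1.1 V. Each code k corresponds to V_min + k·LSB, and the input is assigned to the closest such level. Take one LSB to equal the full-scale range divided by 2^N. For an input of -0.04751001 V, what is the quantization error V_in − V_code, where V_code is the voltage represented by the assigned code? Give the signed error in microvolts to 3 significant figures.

Span: 1.1 V − (-1.1 V) = 2.2 V. LSB = 2.2 V / 2^14 ≈ 134.3 µV.
Position in LSBs: (-0.04751001 − (-1.1)) × 16384/2.2 = 7838.1800; rounding gives k = 7838.
Reconstructed level: -1.1 + 7838 × 2.2/16384 V = -0.047534179688 V.
e = -0.04751001 − (-0.047534179688) = +24.2 µV.

+24.2 µV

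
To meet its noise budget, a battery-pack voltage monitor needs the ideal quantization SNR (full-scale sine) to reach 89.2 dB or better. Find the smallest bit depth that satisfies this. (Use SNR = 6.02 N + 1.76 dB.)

N ≥ (89.2 − 1.76)/6.02 = 14.525 → N_min = 15.

15 bits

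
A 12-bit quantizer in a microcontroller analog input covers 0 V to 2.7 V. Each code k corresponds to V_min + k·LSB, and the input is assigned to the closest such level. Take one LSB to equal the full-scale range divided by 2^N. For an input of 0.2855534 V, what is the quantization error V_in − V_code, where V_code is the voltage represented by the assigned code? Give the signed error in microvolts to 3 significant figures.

Range is 2.7 V. LSB = 2.7 V / 2^12 ≈ 0.6592 mV.
(V_in − V_min)/LSB = (0.2855534 − (0)) × 4096/2.7 = 433.1951 → nearest code k = 433.
V_code = V_min + k × range/2^12 = 0 + 433 × 2.7/4096 = 0.2854248047 V.
Error = V_in − V_code = 0.2855534 − (0.2854248047) = +129 µV.

+129 µV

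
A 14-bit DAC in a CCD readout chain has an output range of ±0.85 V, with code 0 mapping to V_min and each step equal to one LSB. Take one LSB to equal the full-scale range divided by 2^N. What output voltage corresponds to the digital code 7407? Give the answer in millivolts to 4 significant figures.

Full-scale range = 0.85 V − (-0.85 V) = 1.7 V. LSB = 1.7 V / 2^14.
V_out = V_min + code × LSB = -0.85 V + 7407 × 1.7 V / 16384
      = -0.85 + 0.768549 = -0.0814514 V.

-81.45 mV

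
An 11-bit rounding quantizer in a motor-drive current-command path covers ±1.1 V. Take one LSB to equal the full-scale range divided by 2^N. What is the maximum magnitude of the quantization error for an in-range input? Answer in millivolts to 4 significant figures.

0.5371 mV

Full-scale range = 1.1 V − (-1.1 V) = 2.2 V.
One LSB is 2.2 V / 2048 = 1.07422 mV.
A rounding quantizer has |error| ≤ LSB/2 = 0.5371 mV.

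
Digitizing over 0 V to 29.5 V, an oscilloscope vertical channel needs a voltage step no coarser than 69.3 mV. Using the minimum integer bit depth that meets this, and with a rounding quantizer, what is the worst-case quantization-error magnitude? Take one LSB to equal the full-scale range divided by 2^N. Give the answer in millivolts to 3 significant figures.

28.8 mV

V_FS = 29.5 V.
Required number of levels: 29.5/69.3 mV = 425.69; smallest N with 2^N ≥ that is 9.
LSB = 29.5 V / 2^9 = 57.617 mV.
Half an LSB is 28.8 mV.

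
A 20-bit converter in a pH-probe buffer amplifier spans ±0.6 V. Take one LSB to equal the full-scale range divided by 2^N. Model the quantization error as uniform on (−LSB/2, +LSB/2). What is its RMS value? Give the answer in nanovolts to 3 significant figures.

330 nV

Span: 0.6 V − (-0.6 V) = 1.2 V.
LSB = 1.2 V ÷ 2^20 = 1.2/1048576 V = 1.1444 µV.
RMS of a uniform error over width LSB is LSB/√12 = 330 nV.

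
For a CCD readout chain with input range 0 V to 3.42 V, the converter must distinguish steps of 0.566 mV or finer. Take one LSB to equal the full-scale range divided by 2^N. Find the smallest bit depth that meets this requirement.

Span = 3.42 V.
Need 2^N ≥ 3.42 V / 0.566 mV = 6042 → N_min = 13.

13 bits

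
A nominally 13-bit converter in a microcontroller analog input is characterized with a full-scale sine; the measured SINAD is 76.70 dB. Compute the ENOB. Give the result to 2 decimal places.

(76.70 − 1.76) / 6.02 = 74.94/6.02 = 12.4485 effective bits.

12.45 bits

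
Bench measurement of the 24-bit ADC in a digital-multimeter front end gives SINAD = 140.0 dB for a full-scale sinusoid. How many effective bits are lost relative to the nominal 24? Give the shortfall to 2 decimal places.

N_eff = (140.0 − 1.76)/6.02 = 22.9635 bits.
Lost resolution: 24 − 22.9635 = 1.0365 bits.

1.04 bits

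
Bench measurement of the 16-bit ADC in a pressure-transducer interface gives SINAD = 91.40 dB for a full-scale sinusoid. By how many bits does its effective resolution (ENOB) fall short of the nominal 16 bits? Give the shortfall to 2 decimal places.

1.11 bits

Effective bits = (91.40 − 1.76)/6.02 = 14.8904.
Shortfall = 16 − 14.8904 = 1.1096 bits.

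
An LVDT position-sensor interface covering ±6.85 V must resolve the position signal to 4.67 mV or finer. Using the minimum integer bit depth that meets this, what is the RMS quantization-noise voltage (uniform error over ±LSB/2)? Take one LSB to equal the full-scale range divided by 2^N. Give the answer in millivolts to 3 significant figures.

0.966 mV

The full-scale span is 6.85 − (-6.85) = 13.7 V.
Levels needed ≥ 13.7/4.67 mV = 2934. 2^12 = 4096 suffices, so N_min = 12.
Step size = 13.7/4096 V = 3.3447 mV.
RMS noise = LSB/√12 = 0.966 mV.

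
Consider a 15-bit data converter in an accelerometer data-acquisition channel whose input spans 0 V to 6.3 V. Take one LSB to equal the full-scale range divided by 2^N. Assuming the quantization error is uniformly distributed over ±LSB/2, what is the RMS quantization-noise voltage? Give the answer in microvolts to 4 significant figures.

Full-scale range = 6.3 V.
LSB = 6.3 V / 2^15 = 192.261 µV.
RMS of a uniform error over width LSB is LSB/√12 = 55.50 µV.

55.50 µV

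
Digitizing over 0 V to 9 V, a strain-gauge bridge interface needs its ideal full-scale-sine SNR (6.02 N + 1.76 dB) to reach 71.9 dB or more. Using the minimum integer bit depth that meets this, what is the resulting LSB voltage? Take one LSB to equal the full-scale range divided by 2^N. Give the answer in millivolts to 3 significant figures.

Full-scale range = 9 V.
N ≥ (71.9 − 1.76)/6.02 = 11.651 → N_min = 12.
LSB = 9 V ÷ 2^12 = 9/4096 V = 2.20 mV.

2.20 mV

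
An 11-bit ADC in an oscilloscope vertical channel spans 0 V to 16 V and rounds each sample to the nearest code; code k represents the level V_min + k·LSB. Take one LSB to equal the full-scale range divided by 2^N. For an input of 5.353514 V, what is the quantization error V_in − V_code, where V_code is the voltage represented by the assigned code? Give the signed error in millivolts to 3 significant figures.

+1.95 mV

Full-scale range = 16 V. LSB = 16 V / 2^11 ≈ 7.813 mV.
(V_in − V_min)/LSB = (5.353514 − (0)) × 2048/16 = 685.2498 → nearest code k = 685.
V_code = 0 + (685/2048) × 16 = 5.351562500 V.
e = 5.353514 − (5.351562500) = +1.95 mV.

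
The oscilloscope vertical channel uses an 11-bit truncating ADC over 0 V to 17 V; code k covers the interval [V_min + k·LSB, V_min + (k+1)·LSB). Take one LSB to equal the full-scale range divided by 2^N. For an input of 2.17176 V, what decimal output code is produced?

261

Span = 17 V. LSB = 17 V / 2^11 ≈ 8.301 mV.
V_in − V_min = 2.17176 − (0) = 2.17176 V.
Divide by LSB: 2.17176 × 2048/17 = 261.6332.
Truncating gives code 261.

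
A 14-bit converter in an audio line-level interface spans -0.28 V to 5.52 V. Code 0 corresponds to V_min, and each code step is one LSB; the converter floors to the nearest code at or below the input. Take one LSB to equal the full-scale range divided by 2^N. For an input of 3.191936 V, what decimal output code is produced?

9807

Span: 5.52 V − (-0.28 V) = 5.8 V. LSB = 5.8 V / 2^14 ≈ 354.0 µV.
V_in − V_min = 3.191936 − (-0.28) = 3.471936 V.
Divide by LSB: 3.471936 × 16384/5.8 = 9807.6206.
Truncating gives code 9807.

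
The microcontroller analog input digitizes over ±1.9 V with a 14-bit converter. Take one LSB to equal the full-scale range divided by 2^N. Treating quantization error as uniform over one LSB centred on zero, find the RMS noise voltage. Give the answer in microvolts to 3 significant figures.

67.0 µV

Span: 1.9 V − (-1.9 V) = 3.8 V.
One LSB is 3.8 V / 16384 = 231.93 µV.
V_rms = LSB/√12 = 231.93 µV / √12 = 67.0 µV.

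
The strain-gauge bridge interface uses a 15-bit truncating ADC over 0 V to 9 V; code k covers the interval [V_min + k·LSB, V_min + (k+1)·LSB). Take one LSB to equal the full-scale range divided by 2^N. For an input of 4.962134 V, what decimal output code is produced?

V_FS = 9 V. LSB = 9 V / 2^15 ≈ 274.7 µV.
(V_in − V_min) × 2^15/range = (4.962134 − (0)) × 32768/9 = 18066.579.
Floor → code = 18066.

18066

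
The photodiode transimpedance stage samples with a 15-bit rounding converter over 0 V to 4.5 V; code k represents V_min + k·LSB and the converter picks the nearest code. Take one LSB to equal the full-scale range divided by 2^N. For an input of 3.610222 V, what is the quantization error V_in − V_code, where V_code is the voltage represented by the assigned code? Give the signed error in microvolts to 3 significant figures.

−22.8 µV

Full-scale range = 4.5 V. LSB = 4.5 V / 2^15 ≈ 137.3 µV.
(V_in − V_min)/LSB = (3.610222 − (0)) × 32768/4.5 = 26288.8343 → nearest code k = 26289.
V_code = 0 + (26289/32768) × 4.5 = 3.6102447510 V.
e = 3.610222 − (3.6102447510) = −22.8 µV.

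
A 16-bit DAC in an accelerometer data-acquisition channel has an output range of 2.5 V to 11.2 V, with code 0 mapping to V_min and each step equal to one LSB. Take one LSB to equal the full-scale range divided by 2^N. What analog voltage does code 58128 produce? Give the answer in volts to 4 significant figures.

Full-scale range = 11.2 V − (2.5 V) = 8.7 V. LSB = 8.7 V / 2^16.
V_out = V_min + code × LSB = 2.5 V + 58128 × 8.7 V / 65536
      = 2.5 + 7.71658 = 10.2166 V.

10.22 V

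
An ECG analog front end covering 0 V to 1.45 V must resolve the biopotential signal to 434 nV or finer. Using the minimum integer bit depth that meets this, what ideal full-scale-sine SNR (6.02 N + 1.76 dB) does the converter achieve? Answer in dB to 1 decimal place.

134.2 dB

V_FS = 1.45 V.
Required number of levels: 1.45/434 nV = 3.3410e6; smallest N with 2^N ≥ that is 22.
6.02(22) + 1.76 = 134.20 dB.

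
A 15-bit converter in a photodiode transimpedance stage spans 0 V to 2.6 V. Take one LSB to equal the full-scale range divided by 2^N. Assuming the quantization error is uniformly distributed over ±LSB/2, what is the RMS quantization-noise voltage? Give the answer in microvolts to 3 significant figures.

22.9 µV

Span = 2.6 V.
LSB = 2.6 V ÷ 2^15 = 2.6/32768 V = 79.346 µV.
For a uniform distribution on [−LSB/2, +LSB/2], V_rms = LSB/√12 = 79.346 µV/3.4641 = 22.9 µV.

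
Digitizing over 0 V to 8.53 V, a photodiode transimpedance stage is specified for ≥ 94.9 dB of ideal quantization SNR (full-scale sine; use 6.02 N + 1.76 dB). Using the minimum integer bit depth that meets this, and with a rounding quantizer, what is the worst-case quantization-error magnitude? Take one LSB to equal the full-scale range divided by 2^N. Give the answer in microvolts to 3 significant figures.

V_FS = 8.53 V.
6.02 N + 1.76 ≥ 94.9 gives N ≥ 15.472, so the minimum integer is 16.
LSB = 8.53 V ÷ 2^16 = 8.53/65536 V = 130.16 µV.
Half an LSB is 65.1 µV.

65.1 µV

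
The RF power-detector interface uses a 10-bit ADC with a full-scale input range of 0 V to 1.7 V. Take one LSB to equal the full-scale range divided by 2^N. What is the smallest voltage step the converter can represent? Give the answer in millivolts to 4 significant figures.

1.660 mV

Full-scale range = 1.7 V.
2^10 = 1024 levels.
LSB = 1.7 V / 2^10 = 1.660 mV.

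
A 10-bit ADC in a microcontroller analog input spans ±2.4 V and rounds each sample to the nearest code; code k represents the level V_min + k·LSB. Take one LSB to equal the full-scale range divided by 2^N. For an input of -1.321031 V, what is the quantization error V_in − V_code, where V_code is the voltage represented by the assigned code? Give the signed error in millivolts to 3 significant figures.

+0.844 mV

Range = 2.4 − (-2.4) = 4.8 V. LSB = 4.8 V / 2^10 ≈ 4.688 mV.
(V_in − V_min)/LSB = (-1.321031 − (-2.4)) × 1024/4.8 = 230.1801 → nearest code k = 230.
V_code = -2.4 + (230/1024) × 4.8 = -1.321875000 V.
e = -1.321031 − (-1.321875000) = +0.844 mV.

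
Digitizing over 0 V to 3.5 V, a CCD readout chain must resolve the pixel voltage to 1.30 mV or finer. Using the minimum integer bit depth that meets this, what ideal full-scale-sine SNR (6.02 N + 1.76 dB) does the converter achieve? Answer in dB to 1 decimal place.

74.0 dB

V_FS = 3.5 V.
Need 2^N ≥ 3.5 V / 1.30 mV = 2692 → N_min = 12.
6.02(12) + 1.76 = 74.00 dB.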